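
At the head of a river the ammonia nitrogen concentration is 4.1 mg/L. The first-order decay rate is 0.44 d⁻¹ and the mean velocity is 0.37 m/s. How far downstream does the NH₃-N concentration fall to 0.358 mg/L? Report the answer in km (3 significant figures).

From C = C₀·e^(−kt), t = ln(C₀/C)/k = ln(4.1/0.358)/0.44 = 2.438/0.44 = 5.541 d.
Distance = v·t = 0.37 m/s × 4.788e+05 s = 1.771e+05 m = 177.1 km.

177 km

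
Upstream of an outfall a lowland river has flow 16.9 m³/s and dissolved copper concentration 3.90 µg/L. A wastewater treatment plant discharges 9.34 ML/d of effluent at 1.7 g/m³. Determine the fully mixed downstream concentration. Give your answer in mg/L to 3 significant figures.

9.34 ML/d = 0.1081 m³/s.
3.90 µg/L = 0.0039 mg/L.
Flow-weighted mixing gives C = (0.1081·1.7 + 16.9·0.0039) / (0.1081 + 16.9) = 0.2497/17.01 = 0.01468 mg/L.

0.0147 mg/L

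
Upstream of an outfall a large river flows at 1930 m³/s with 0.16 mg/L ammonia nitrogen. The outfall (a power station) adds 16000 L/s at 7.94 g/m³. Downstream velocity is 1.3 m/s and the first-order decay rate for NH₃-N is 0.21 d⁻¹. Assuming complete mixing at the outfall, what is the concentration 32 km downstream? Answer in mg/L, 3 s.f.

16000 L/s = 16 m³/s.
After complete mixing, C₀ = (16·7.94 + 1930·0.16) / 1946 = 0.224 mg/L.
Travel time t = 3.2e+04 m / 1.3 m/s = 2.462e+04 s = 0.2849 d.
C = 0.224·exp(−0.21·0.2849) = 0.224·0.9419 = 0.211 mg/L.

0.211 mg/L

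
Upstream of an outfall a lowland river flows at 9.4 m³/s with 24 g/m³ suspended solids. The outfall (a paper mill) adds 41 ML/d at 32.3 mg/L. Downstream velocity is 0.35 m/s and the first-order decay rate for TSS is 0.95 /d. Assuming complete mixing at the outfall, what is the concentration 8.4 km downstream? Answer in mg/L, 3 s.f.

41 ML/d = 0.4745 m³/s.
After complete mixing, C₀ = (0.4745·32.3 + 9.4·24) / 9.875 = 24.4 mg/L.
Travel time t = 8400 m / 0.35 m/s = 2.4e+04 s = 0.2778 d.
C = 24.4·exp(−0.95·0.2778) = 24.4·0.7681 = 18.74 mg/L.

18.7 mg/L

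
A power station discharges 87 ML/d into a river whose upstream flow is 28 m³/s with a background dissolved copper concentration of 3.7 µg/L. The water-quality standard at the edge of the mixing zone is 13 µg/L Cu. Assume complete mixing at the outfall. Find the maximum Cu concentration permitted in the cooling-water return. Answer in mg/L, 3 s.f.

0.272 mg/L

87 ML/d = 1.007 m³/s.
3.7 µg/L = 0.0037 mg/L.
13 µg/L = 0.013 mg/L.
Mass balance: 0.013·29.01 = 1.007·Cₑ + 28·0.0037.
Cₑ = (0.3771 − 0.1036) / 1.007 = 0.2716 mg/L.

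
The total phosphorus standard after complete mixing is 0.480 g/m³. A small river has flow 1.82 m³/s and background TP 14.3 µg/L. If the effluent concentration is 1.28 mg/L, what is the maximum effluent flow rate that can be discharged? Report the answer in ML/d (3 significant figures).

91.5 ML/d

14.3 µg/L = 0.0143 mg/L.
Mass balance at complete mixing: C_std·(Q_w + Q_r) = Q_w·C_e + Q_r·C_b.
Rearranging, Q_w = Q_r·(C_std − C_b)/(C_e − C_std) = 1.82·(0.48 − 0.0143) / (1.28 − 0.48) = 1.059 m³/s.
= 91.54 ML/d.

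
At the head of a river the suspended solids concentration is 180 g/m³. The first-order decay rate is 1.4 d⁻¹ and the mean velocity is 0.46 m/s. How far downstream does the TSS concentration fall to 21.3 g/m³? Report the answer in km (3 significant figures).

60.6 km

From C = C₀·e^(−kt), t = ln(C₀/C)/k = ln(180/21.3)/1.4 = 2.134/1.4 = 1.524 d.
Distance = v·t = 0.46 m/s × 1.317e+05 s = 6.059e+04 m = 60.59 km.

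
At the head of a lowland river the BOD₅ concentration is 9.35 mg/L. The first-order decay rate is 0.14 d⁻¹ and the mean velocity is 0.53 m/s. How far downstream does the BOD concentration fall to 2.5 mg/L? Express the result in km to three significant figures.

From C = C₀·e^(−kt), t = ln(C₀/C)/k = ln(9.35/2.5)/0.14 = 1.319/0.14 = 9.422 d.
Distance = v·t = 0.53 m/s × 8.141e+05 s = 4.315e+05 m = 431.5 km.

431 km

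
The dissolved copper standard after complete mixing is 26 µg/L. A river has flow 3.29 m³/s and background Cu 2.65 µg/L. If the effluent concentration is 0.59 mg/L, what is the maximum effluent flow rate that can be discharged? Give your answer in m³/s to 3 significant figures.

2.65 µg/L = 0.00265 mg/L.
26 µg/L = 0.026 mg/L.
Mass balance at complete mixing: C_std·(Q_w + Q_r) = Q_w·C_e + Q_r·C_b.
Rearranging, Q_w = Q_r·(C_std − C_b)/(C_e − C_std) = 3.29·(0.026 − 0.00265) / (0.59 − 0.026) = 0.1362 m³/s.

0.136 m³/s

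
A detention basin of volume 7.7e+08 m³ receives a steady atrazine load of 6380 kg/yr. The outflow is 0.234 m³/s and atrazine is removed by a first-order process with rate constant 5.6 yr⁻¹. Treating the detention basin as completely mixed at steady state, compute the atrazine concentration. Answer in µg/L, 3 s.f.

Outflow Q = 0.234 m³/s × 3.156e+07 s/yr = 7.384e+06 m³/yr.
Steady-state CSTR mass balance: W = Q·C + k·V·C, so C = W/(Q + kV).
Q + kV = 7.384e+06 + 5.6·7.7e+08 = 4.319e+09 m³/yr.
C = 6380/4.319e+09 = 1.477e-06 kg/m³ = 0.001477 mg/L = 1.477 µg/L.

1.48 µg/L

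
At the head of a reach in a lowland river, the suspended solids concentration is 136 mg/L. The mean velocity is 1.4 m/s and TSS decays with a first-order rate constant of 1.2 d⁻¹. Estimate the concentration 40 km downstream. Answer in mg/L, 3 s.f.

Travel time t = 40 km / 1.4 m/s = 4e+04/1.4 = 2.857e+04 s = 0.3307 d.
First-order decay: C = 136·exp(−1.2·0.3307) = 136·0.6725 = 91.45 mg/L.

91.5 mg/L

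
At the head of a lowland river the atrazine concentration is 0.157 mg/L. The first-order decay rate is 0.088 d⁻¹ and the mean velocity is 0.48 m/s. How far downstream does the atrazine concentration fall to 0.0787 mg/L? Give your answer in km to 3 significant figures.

325 km

From C = C₀·e^(−kt), t = ln(C₀/C)/k = ln(0.157/0.0787)/0.088 = 0.6906/0.088 = 7.848 d.
Distance = v·t = 0.48 m/s × 6.78e+05 s = 3.255e+05 m = 325.5 km.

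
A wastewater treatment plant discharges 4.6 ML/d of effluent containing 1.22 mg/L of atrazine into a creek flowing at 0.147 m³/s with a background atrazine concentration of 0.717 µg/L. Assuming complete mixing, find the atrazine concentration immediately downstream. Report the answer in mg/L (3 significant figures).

0.325 mg/L

4.6 ML/d = 0.05324 m³/s.
0.717 µg/L = 0.000717 mg/L.
Flow-weighted mixing gives C = (0.05324·1.22 + 0.147·0.000717) / (0.05324 + 0.147) = 0.06506/0.2002 = 0.3249 mg/L.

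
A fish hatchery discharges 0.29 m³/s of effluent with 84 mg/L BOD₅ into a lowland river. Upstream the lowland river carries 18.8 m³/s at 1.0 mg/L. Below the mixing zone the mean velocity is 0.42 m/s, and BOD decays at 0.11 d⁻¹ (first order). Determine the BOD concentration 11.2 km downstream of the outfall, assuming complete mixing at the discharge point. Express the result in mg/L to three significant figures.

2.19 mg/L

After complete mixing, C₀ = (0.29·84 + 18.8·1) / 19.09 = 2.261 mg/L.
Travel time t = 1.12e+04 m / 0.42 m/s = 2.667e+04 s = 0.3086 d.
C = 2.261·exp(−0.11·0.3086) = 2.261·0.9666 = 2.185 mg/L.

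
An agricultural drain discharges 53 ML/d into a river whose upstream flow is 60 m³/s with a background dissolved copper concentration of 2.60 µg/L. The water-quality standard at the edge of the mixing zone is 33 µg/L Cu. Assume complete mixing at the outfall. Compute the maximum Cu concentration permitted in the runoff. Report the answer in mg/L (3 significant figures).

53 ML/d = 0.6134 m³/s.
2.60 µg/L = 0.0026 mg/L.
33 µg/L = 0.033 mg/L.
Mass balance: 0.033·60.61 = 0.6134·Cₑ + 60·0.0026.
Cₑ = (2 − 0.156) / 0.6134 = 3.006 mg/L.

3.01 mg/L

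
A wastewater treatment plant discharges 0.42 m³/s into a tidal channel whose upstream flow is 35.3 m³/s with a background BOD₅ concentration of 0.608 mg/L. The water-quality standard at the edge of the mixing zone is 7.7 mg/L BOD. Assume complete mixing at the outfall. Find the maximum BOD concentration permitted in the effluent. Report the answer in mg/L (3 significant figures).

Mass balance: 7.7·35.72 = 0.42·Cₑ + 35.3·0.608.
Cₑ = (275 − 21.46) / 0.42 = 603.8 mg/L.

604 mg/L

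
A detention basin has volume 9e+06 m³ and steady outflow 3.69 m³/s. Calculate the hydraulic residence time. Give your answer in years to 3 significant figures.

Q = 3.69 m³/s × 3.156e+07 s/yr = 1.164e+08 m³/yr.
Hydraulic residence time τ = V/Q = 9e+06/1.164e+08 = 0.07729 yr.

0.0773 yr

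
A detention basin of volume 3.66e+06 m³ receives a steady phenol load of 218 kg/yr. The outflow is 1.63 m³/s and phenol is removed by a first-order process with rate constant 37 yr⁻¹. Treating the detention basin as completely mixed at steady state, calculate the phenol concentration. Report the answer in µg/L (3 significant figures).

Outflow Q = 1.63 m³/s × 3.156e+07 s/yr = 5.144e+07 m³/yr.
Steady-state CSTR mass balance: W = Q·C + k·V·C, so C = W/(Q + kV).
Q + kV = 5.144e+07 + 37·3.66e+06 = 1.869e+08 m³/yr.
C = 218/1.869e+08 = 1.167e-06 kg/m³ = 0.001167 mg/L = 1.167 µg/L.

1.17 µg/L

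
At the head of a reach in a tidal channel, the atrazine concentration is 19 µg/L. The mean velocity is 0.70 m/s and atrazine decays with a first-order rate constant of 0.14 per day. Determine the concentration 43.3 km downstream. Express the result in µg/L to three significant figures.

Travel time t = 43.3 km / 0.70 m/s = 4.33e+04/0.70 = 6.186e+04 s = 0.7159 d.
First-order decay: C = 19·exp(−0.14·0.7159) = 19·0.9046 = 17.19 µg/L.

17.2 µg/L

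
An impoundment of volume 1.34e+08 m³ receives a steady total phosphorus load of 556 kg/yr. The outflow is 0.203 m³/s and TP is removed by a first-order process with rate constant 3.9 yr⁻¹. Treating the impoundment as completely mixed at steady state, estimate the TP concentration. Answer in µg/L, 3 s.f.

1.05 µg/L

Outflow Q = 0.203 m³/s × 3.156e+07 s/yr = 6.406e+06 m³/yr.
Steady-state CSTR mass balance: W = Q·C + k·V·C, so C = W/(Q + kV).
Q + kV = 6.406e+06 + 3.9·1.34e+08 = 5.29e+08 m³/yr.
C = 556/5.29e+08 = 1.051e-06 kg/m³ = 0.001051 mg/L = 1.051 µg/L.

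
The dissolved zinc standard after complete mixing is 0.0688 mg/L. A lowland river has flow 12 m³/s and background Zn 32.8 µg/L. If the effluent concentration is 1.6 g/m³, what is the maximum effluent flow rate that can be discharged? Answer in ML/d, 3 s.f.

24.4 ML/d

32.8 µg/L = 0.0328 mg/L.
Mass balance at complete mixing: C_std·(Q_w + Q_r) = Q_w·C_e + Q_r·C_b.
Rearranging, Q_w = Q_r·(C_std − C_b)/(C_e − C_std) = 12·(0.0688 − 0.0328) / (1.6 − 0.0688) = 0.2821 m³/s.
= 24.38 ML/d.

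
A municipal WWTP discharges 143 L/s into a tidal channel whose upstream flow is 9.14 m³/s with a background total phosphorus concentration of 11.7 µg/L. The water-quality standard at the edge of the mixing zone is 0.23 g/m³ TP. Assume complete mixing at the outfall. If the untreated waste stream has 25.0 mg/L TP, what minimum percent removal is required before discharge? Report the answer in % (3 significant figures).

143 L/s = 0.143 m³/s.
11.7 µg/L = 0.0117 mg/L.
Mass balance: 0.23·9.283 = 0.143·Cₑ + 9.14·0.0117.
Cₑ = (2.135 − 0.1069) / 0.143 = 14.18 mg/L.
Required removal = 1 − 14.18/25.0 = 43.27 %.

43.3 %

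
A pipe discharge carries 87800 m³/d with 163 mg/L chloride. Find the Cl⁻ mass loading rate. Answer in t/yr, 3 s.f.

5230 t/yr

87800 m³/d = 1.016 m³/s.
Mass flux = Q·C = 1.016 m³/s × 163 g/m³ = 165.6 g/s.
= 165.6 g/s × 31.56 = 5227 t/yr.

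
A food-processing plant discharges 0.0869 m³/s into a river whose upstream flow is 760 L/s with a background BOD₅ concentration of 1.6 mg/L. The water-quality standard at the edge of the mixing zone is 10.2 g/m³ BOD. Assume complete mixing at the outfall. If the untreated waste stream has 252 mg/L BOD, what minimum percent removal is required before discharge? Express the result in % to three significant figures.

66.1 %

760 L/s = 0.76 m³/s.
Mass balance: 10.2·0.8469 = 0.0869·Cₑ + 0.76·1.6.
Cₑ = (8.638 − 1.216) / 0.0869 = 85.41 mg/L.
Required removal = 1 − 85.41/252 = 66.11 %.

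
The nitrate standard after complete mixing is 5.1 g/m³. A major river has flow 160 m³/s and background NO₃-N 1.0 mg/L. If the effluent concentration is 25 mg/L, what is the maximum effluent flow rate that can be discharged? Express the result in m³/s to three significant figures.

33.0 m³/s

Mass balance at complete mixing: C_std·(Q_w + Q_r) = Q_w·C_e + Q_r·C_b.
Rearranging, Q_w = Q_r·(C_std − C_b)/(C_e − C_std) = 160·(5.1 − 1) / (25 − 5.1) = 32.96 m³/s.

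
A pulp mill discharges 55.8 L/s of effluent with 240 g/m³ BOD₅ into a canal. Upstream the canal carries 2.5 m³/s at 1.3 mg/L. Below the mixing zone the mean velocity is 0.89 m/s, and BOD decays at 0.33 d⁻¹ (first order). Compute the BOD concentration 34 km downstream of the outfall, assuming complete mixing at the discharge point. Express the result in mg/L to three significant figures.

5.63 mg/L

55.8 L/s = 0.0558 m³/s.
After complete mixing, C₀ = (0.0558·240 + 2.5·1.3) / 2.556 = 6.511 mg/L.
Travel time t = 3.4e+04 m / 0.89 m/s = 3.82e+04 s = 0.4422 d.
C = 6.511·exp(−0.33·0.4422) = 6.511·0.8642 = 5.627 mg/L.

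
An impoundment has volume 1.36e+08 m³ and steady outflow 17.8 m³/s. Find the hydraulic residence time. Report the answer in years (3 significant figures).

Q = 17.8 m³/s × 3.156e+07 s/yr = 5.617e+08 m³/yr.
Hydraulic residence time τ = V/Q = 1.36e+08/5.617e+08 = 0.2421 yr.

0.242 yr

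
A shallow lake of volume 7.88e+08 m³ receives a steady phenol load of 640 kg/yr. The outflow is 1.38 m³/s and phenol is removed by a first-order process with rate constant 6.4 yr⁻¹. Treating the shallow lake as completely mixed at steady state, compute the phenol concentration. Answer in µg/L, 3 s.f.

Outflow Q = 1.38 m³/s × 3.156e+07 s/yr = 4.355e+07 m³/yr.
Steady-state CSTR mass balance: W = Q·C + k·V·C, so C = W/(Q + kV).
Q + kV = 4.355e+07 + 6.4·7.88e+08 = 5.087e+09 m³/yr.
C = 640/5.087e+09 = 1.258e-07 kg/m³ = 0.0001258 mg/L = 0.1258 µg/L.

0.126 µg/L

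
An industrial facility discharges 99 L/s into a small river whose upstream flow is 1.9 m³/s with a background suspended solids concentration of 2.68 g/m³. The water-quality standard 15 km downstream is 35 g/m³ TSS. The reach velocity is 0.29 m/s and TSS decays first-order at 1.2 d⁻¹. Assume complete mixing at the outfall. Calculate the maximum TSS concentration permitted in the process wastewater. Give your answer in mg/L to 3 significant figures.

1400 mg/L

99 L/s = 0.099 m³/s.
Travel time to the compliance point: t = 1.5e+04/0.29 = 5.172e+04 s = 0.5987 d; decay factor exp(−1.2·0.5987) = 0.4875.
So the concentration just after mixing may be at most 35/0.4875 = 71.79 mg/L.
Mass balance: 71.79·1.999 = 0.099·Cₑ + 1.9·2.68.
Cₑ = (143.5 − 5.092) / 0.099 = 1398 mg/L.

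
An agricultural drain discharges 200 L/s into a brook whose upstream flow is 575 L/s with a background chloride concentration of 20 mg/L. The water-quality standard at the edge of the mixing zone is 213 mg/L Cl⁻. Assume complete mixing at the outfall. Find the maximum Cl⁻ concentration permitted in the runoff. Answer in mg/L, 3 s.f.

768 mg/L

200 L/s = 0.2 m³/s.
575 L/s = 0.575 m³/s.
Mass balance: 213·0.775 = 0.2·Cₑ + 0.575·20.
Cₑ = (165.1 − 11.5) / 0.2 = 767.9 mg/L.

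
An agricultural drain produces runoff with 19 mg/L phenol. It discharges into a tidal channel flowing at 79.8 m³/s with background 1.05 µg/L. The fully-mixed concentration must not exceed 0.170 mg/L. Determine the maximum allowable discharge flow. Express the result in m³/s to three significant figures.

0.716 m³/s

1.05 µg/L = 0.00105 mg/L.
Mass balance at complete mixing: C_std·(Q_w + Q_r) = Q_w·C_e + Q_r·C_b.
Rearranging, Q_w = Q_r·(C_std − C_b)/(C_e − C_std) = 79.8·(0.17 − 0.00105) / (19 − 0.17) = 0.716 m³/s.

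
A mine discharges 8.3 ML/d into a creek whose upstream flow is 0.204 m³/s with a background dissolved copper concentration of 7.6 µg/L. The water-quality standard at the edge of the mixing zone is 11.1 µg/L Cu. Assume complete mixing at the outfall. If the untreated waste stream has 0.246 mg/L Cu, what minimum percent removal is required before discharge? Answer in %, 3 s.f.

8.3 ML/d = 0.09606 m³/s.
7.6 µg/L = 0.0076 mg/L.
11.1 µg/L = 0.0111 mg/L.
Mass balance: 0.0111·0.3001 = 0.09606·Cₑ + 0.204·0.0076.
Cₑ = (0.003331 − 0.00155) / 0.09606 = 0.01853 mg/L.
Required removal = 1 − 0.01853/0.246 = 92.47 %.

92.5 %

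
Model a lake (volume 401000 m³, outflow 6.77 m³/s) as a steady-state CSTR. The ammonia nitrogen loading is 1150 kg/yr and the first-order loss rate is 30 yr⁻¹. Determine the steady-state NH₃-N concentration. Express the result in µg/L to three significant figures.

5.10 µg/L

Outflow Q = 6.77 m³/s × 3.156e+07 s/yr = 2.136e+08 m³/yr.
Steady-state CSTR mass balance: W = Q·C + k·V·C, so C = W/(Q + kV).
Q + kV = 2.136e+08 + 30·401000 = 2.257e+08 m³/yr.
C = 1150/2.257e+08 = 5.096e-06 kg/m³ = 0.005096 mg/L = 5.096 µg/L.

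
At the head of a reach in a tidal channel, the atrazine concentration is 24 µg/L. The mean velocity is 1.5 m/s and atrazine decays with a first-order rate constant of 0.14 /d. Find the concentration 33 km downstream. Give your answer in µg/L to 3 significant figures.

23.2 µg/L

Travel time t = 33 km / 1.5 m/s = 3.3e+04/1.5 = 2.2e+04 s = 0.2546 d.
First-order decay: C = 24·exp(−0.14·0.2546) = 24·0.965 = 23.16 µg/L.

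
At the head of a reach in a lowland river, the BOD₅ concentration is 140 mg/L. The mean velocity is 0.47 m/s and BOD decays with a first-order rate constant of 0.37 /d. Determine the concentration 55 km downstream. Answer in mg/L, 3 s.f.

Travel time t = 55 km / 0.47 m/s = 5.5e+04/0.47 = 1.17e+05 s = 1.354 d.
First-order decay: C = 140·exp(−0.37·1.354) = 140·0.6058 = 84.82 mg/L.

84.8 mg/L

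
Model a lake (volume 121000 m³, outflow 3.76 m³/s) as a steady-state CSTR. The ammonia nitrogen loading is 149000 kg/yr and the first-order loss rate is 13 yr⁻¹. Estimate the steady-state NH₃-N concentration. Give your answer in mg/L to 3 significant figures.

1.24 mg/L

Outflow Q = 3.76 m³/s × 3.156e+07 s/yr = 1.187e+08 m³/yr.
Steady-state CSTR mass balance: W = Q·C + k·V·C, so C = W/(Q + kV).
Q + kV = 1.187e+08 + 13·121000 = 1.202e+08 m³/yr.
C = 149000/1.202e+08 = 0.001239 kg/m³ = 1.239 mg/L.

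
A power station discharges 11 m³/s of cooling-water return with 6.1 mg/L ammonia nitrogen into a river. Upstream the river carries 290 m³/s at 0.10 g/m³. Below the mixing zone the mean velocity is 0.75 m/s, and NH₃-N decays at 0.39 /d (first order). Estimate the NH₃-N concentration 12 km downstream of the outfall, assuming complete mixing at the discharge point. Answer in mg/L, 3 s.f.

0.297 mg/L

After complete mixing, C₀ = (11·6.1 + 290·0.1) / 301 = 0.3193 mg/L.
Travel time t = 1.2e+04 m / 0.75 m/s = 1.6e+04 s = 0.1852 d.
C = 0.3193·exp(−0.39·0.1852) = 0.3193·0.9303 = 0.297 mg/L.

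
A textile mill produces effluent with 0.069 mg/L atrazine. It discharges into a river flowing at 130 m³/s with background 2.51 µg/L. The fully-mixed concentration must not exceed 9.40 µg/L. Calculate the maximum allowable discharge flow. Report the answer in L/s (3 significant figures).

15000 L/s

2.51 µg/L = 0.00251 mg/L.
9.40 µg/L = 0.0094 mg/L.
Mass balance at complete mixing: C_std·(Q_w + Q_r) = Q_w·C_e + Q_r·C_b.
Rearranging, Q_w = Q_r·(C_std − C_b)/(C_e − C_std) = 130·(0.0094 − 0.00251) / (0.069 − 0.0094) = 15.03 m³/s.
= 1.503e+04 L/s.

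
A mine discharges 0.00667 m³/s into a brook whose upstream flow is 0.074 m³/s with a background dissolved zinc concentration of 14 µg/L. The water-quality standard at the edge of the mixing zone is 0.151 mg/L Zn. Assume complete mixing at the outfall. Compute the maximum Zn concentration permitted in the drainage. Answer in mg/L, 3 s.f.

14 µg/L = 0.014 mg/L.
Mass balance: 0.151·0.08067 = 0.00667·Cₑ + 0.074·0.014.
Cₑ = (0.01218 − 0.001036) / 0.00667 = 1.671 mg/L.

1.67 mg/L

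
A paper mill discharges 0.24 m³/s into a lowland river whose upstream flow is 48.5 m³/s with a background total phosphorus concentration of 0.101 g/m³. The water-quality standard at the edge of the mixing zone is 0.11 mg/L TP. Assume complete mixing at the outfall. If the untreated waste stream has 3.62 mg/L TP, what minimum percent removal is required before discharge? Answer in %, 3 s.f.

46.7 %

Mass balance: 0.11·48.74 = 0.24·Cₑ + 48.5·0.101.
Cₑ = (5.361 − 4.899) / 0.24 = 1.929 mg/L.
Required removal = 1 − 1.929/3.62 = 46.72 %.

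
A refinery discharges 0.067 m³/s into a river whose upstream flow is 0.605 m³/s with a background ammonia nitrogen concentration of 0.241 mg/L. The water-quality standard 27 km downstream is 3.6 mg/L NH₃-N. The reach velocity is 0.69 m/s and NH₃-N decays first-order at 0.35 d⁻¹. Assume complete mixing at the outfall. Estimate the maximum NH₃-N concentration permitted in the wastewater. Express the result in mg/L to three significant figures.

40.1 mg/L

Travel time to the compliance point: t = 2.7e+04/0.69 = 3.913e+04 s = 0.4529 d; decay factor exp(−0.35·0.4529) = 0.8534.
So the concentration just after mixing may be at most 3.6/0.8534 = 4.218 mg/L.
Mass balance: 4.218·0.672 = 0.067·Cₑ + 0.605·0.241.
Cₑ = (2.835 − 0.1458) / 0.067 = 40.13 mg/L.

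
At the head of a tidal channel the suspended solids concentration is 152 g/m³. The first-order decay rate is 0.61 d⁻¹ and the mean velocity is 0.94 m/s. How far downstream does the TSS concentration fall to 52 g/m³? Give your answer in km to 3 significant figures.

143 km

From C = C₀·e^(−kt), t = ln(C₀/C)/k = ln(152/52)/0.61 = 1.073/0.61 = 1.758 d.
Distance = v·t = 0.94 m/s × 1.519e+05 s = 1.428e+05 m = 142.8 km.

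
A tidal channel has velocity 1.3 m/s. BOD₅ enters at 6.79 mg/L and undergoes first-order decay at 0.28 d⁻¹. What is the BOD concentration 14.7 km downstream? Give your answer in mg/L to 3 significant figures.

Travel time t = 14.7 km / 1.3 m/s = 1.47e+04/1.3 = 1.131e+04 s = 0.1309 d.
First-order decay: C = 6.79·exp(−0.28·0.1309) = 6.79·0.964 = 6.546 mg/L.

6.55 mg/L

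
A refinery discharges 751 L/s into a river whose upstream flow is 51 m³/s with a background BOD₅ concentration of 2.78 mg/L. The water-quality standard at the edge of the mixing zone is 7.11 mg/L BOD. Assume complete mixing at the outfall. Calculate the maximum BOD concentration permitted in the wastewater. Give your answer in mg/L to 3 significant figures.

301 mg/L

751 L/s = 0.751 m³/s.
Mass balance: 7.11·51.75 = 0.751·Cₑ + 51·2.78.
Cₑ = (367.9 − 141.8) / 0.751 = 301.2 mg/L.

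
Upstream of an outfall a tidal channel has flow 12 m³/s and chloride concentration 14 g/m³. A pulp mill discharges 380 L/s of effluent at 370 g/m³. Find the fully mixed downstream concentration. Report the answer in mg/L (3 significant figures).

380 L/s = 0.38 m³/s.
Conservation of mass across the mixing zone: C = (0.38·370 + 12·14) / (0.38 + 12) = 308.6/12.38 = 24.93 mg/L.

24.9 mg/L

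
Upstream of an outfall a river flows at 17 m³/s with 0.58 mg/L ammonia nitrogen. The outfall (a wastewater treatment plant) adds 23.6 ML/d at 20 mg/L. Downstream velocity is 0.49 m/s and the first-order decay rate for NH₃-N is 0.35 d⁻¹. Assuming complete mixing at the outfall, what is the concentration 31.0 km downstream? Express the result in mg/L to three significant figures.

0.687 mg/L

23.6 ML/d = 0.2731 m³/s.
After complete mixing, C₀ = (0.2731·20 + 17·0.58) / 17.27 = 0.8871 mg/L.
Travel time t = 3.1e+04 m / 0.49 m/s = 6.327e+04 s = 0.7322 d.
C = 0.8871·exp(−0.35·0.7322) = 0.8871·0.7739 = 0.6865 mg/L.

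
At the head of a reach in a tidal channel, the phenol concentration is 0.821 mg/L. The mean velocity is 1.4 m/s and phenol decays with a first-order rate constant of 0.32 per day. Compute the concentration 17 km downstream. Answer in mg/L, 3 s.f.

Travel time t = 17 km / 1.4 m/s = 1.7e+04/1.4 = 1.214e+04 s = 0.1405 d.
First-order decay: C = 0.821·exp(−0.32·0.1405) = 0.821·0.956 = 0.7849 mg/L.

0.785 mg/L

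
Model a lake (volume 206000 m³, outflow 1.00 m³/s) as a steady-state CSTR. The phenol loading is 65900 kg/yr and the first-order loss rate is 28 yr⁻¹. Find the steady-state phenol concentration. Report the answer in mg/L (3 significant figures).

1.77 mg/L

Outflow Q = 1.00 m³/s × 3.156e+07 s/yr = 3.156e+07 m³/yr.
Steady-state CSTR mass balance: W = Q·C + k·V·C, so C = W/(Q + kV).
Q + kV = 3.156e+07 + 28·206000 = 3.733e+07 m³/yr.
C = 65900/3.733e+07 = 0.001766 kg/m³ = 1.766 mg/L.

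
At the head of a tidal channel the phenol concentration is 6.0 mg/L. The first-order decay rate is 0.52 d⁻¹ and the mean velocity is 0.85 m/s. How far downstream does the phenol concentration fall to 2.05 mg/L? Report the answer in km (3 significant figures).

From C = C₀·e^(−kt), t = ln(C₀/C)/k = ln(6.0/2.05)/0.52 = 1.074/0.52 = 2.065 d.
Distance = v·t = 0.85 m/s × 1.784e+05 s = 1.517e+05 m = 151.7 km.

152 km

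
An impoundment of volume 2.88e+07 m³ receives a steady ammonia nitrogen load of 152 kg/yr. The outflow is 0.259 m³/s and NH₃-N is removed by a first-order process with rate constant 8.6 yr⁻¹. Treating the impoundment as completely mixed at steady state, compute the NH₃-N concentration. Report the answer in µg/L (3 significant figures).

0.594 µg/L

Outflow Q = 0.259 m³/s × 3.156e+07 s/yr = 8.173e+06 m³/yr.
Steady-state CSTR mass balance: W = Q·C + k·V·C, so C = W/(Q + kV).
Q + kV = 8.173e+06 + 8.6·2.88e+07 = 2.559e+08 m³/yr.
C = 152/2.559e+08 = 5.941e-07 kg/m³ = 0.0005941 mg/L = 0.5941 µg/L.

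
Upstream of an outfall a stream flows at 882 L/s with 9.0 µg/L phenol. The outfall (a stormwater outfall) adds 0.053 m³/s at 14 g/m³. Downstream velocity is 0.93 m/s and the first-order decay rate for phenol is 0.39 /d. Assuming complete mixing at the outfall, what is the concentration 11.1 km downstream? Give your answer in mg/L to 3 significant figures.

882 L/s = 0.882 m³/s.
9.0 µg/L = 0.009 mg/L.
After complete mixing, C₀ = (0.053·14 + 0.882·0.009) / 0.935 = 0.8021 mg/L.
Travel time t = 1.11e+04 m / 0.93 m/s = 1.194e+04 s = 0.1381 d.
C = 0.8021·exp(−0.39·0.1381) = 0.8021·0.9476 = 0.76 mg/L.

0.760 mg/L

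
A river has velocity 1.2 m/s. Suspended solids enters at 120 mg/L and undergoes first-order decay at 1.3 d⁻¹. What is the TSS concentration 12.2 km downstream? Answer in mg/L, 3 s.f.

Travel time t = 12.2 km / 1.2 m/s = 1.22e+04/1.2 = 1.017e+04 s = 0.1177 d.
First-order decay: C = 120·exp(−1.3·0.1177) = 120·0.8582 = 103 mg/L.

103 mg/L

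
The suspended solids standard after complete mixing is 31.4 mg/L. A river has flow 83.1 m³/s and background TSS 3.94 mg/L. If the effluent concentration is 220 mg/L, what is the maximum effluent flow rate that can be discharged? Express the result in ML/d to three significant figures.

Mass balance at complete mixing: C_std·(Q_w + Q_r) = Q_w·C_e + Q_r·C_b.
Rearranging, Q_w = Q_r·(C_std − C_b)/(C_e − C_std) = 83.1·(31.4 − 3.94) / (220 − 31.4) = 12.1 m³/s.
= 1045 ML/d.

1050 ML/d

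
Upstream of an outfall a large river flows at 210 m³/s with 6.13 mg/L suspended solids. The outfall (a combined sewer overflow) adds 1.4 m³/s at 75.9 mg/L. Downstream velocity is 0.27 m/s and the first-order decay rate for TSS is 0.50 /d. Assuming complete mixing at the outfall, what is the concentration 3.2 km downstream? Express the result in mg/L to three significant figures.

After complete mixing, C₀ = (1.4·75.9 + 210·6.13) / 211.4 = 6.592 mg/L.
Travel time t = 3200 m / 0.27 m/s = 1.185e+04 s = 0.1372 d.
C = 6.592·exp(−0.50·0.1372) = 6.592·0.9337 = 6.155 mg/L.

6.16 mg/L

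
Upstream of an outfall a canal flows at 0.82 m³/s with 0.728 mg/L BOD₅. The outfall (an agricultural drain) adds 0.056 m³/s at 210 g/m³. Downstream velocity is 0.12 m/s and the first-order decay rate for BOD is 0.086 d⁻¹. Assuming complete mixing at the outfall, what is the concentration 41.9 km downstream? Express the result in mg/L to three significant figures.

9.96 mg/L

After complete mixing, C₀ = (0.056·210 + 0.82·0.728) / 0.876 = 14.11 mg/L.
Travel time t = 4.19e+04 m / 0.12 m/s = 3.492e+05 s = 4.041 d.
C = 14.11·exp(−0.086·4.041) = 14.11·0.7064 = 9.965 mg/L.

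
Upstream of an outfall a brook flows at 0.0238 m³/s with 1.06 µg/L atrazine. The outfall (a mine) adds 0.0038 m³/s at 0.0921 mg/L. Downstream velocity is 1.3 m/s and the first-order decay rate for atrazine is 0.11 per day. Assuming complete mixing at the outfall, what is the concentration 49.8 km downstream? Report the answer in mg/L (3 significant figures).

0.0129 mg/L

1.06 µg/L = 0.00106 mg/L.
After complete mixing, C₀ = (0.0038·0.0921 + 0.0238·0.00106) / 0.0276 = 0.01359 mg/L.
Travel time t = 4.98e+04 m / 1.3 m/s = 3.831e+04 s = 0.4434 d.
C = 0.01359·exp(−0.11·0.4434) = 0.01359·0.9524 = 0.01295 mg/L.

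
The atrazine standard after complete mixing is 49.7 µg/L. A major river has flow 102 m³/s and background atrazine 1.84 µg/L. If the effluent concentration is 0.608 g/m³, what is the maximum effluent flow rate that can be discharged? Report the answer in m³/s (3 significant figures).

8.74 m³/s

1.84 µg/L = 0.00184 mg/L.
49.7 µg/L = 0.0497 mg/L.
Mass balance at complete mixing: C_std·(Q_w + Q_r) = Q_w·C_e + Q_r·C_b.
Rearranging, Q_w = Q_r·(C_std − C_b)/(C_e − C_std) = 102·(0.0497 − 0.00184) / (0.608 − 0.0497) = 8.744 m³/s.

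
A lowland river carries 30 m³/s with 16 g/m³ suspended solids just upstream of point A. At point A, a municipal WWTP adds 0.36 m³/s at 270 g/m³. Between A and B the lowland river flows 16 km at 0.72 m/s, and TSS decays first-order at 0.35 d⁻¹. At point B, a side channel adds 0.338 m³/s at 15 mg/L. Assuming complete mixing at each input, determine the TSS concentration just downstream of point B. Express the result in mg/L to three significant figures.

After input A: C = (30·16 + 0.36·270) / 30.36 = 19.01 mg/L.
Over the 16 km reach to input B (t = 2.222e+04 s = 0.2572 d), decay gives C = 19.01·exp(−0.35·0.2572) = 17.38 mg/L.
After input B: C = (30.36·17.38 + 0.338·15) / 30.7 = 17.35 mg/L.

17.3 mg/L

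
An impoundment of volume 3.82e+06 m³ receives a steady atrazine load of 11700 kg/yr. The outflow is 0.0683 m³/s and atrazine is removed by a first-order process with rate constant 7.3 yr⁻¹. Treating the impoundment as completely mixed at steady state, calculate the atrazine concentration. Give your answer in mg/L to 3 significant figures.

Outflow Q = 0.0683 m³/s × 3.156e+07 s/yr = 2.155e+06 m³/yr.
Steady-state CSTR mass balance: W = Q·C + k·V·C, so C = W/(Q + kV).
Q + kV = 2.155e+06 + 7.3·3.82e+06 = 3.004e+07 m³/yr.
C = 11700/3.004e+07 = 0.0003895 kg/m³ = 0.3895 mg/L.

0.389 mg/L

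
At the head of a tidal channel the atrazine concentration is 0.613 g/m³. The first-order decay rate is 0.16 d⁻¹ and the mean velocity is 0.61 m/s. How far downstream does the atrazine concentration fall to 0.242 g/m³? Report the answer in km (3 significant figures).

From C = C₀·e^(−kt), t = ln(C₀/C)/k = ln(0.613/0.242)/0.16 = 0.9294/0.16 = 5.809 d.
Distance = v·t = 0.61 m/s × 5.019e+05 s = 3.062e+05 m = 306.2 km.

306 km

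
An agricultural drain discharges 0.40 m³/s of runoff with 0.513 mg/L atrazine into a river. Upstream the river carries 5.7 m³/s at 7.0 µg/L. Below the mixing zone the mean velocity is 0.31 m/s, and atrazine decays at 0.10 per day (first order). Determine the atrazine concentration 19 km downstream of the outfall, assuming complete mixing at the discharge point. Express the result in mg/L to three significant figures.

7.0 µg/L = 0.007 mg/L.
After complete mixing, C₀ = (0.4·0.513 + 5.7·0.007) / 6.1 = 0.04018 mg/L.
Travel time t = 1.9e+04 m / 0.31 m/s = 6.129e+04 s = 0.7094 d.
C = 0.04018·exp(−0.10·0.7094) = 0.04018·0.9315 = 0.03743 mg/L.

0.0374 mg/L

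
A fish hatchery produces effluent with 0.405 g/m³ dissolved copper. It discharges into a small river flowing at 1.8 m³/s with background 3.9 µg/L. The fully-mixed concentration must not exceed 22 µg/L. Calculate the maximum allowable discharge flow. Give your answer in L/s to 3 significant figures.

85.1 L/s

3.9 µg/L = 0.0039 mg/L.
22 µg/L = 0.022 mg/L.
Mass balance at complete mixing: C_std·(Q_w + Q_r) = Q_w·C_e + Q_r·C_b.
Rearranging, Q_w = Q_r·(C_std − C_b)/(C_e − C_std) = 1.8·(0.022 − 0.0039) / (0.405 − 0.022) = 0.08507 m³/s.
= 85.07 L/s.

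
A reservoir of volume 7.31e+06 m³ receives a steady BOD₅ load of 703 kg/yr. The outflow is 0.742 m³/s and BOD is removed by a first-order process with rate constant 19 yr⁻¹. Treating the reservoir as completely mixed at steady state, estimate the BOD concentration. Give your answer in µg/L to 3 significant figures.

Outflow Q = 0.742 m³/s × 3.156e+07 s/yr = 2.342e+07 m³/yr.
Steady-state CSTR mass balance: W = Q·C + k·V·C, so C = W/(Q + kV).
Q + kV = 2.342e+07 + 19·7.31e+06 = 1.623e+08 m³/yr.
C = 703/1.623e+08 = 4.331e-06 kg/m³ = 0.004331 mg/L = 4.331 µg/L.

4.33 µg/L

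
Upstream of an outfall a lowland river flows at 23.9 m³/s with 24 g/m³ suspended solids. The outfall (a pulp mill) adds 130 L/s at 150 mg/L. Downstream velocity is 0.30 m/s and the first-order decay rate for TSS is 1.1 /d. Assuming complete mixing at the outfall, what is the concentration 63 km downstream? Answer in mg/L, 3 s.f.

1.70 mg/L

130 L/s = 0.13 m³/s.
After complete mixing, C₀ = (0.13·150 + 23.9·24) / 24.03 = 24.68 mg/L.
Travel time t = 6.3e+04 m / 0.30 m/s = 2.1e+05 s = 2.431 d.
C = 24.68·exp(−1.1·2.431) = 24.68·0.069 = 1.703 mg/L.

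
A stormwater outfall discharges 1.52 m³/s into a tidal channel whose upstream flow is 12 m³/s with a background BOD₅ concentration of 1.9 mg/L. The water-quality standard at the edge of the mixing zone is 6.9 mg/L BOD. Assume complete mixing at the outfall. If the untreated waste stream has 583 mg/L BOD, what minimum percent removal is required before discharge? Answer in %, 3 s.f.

92.0 %

Mass balance: 6.9·13.52 = 1.52·Cₑ + 12·1.9.
Cₑ = (93.29 − 22.8) / 1.52 = 46.37 mg/L.
Required removal = 1 − 46.37/583 = 92.05 %.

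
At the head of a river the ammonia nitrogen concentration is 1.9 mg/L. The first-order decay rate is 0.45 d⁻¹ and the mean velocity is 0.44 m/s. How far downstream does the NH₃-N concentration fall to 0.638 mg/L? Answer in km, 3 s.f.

92.2 km

From C = C₀·e^(−kt), t = ln(C₀/C)/k = ln(1.9/0.638)/0.45 = 1.091/0.45 = 2.425 d.
Distance = v·t = 0.44 m/s × 2.095e+05 s = 9.219e+04 m = 92.19 km.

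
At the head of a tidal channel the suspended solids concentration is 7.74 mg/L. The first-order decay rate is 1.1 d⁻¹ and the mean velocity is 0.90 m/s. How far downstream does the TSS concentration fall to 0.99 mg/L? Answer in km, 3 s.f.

From C = C₀·e^(−kt), t = ln(C₀/C)/k = ln(7.74/0.99)/1.1 = 2.056/1.1 = 1.87 d.
Distance = v·t = 0.90 m/s × 1.615e+05 s = 1.454e+05 m = 145.4 km.

145 km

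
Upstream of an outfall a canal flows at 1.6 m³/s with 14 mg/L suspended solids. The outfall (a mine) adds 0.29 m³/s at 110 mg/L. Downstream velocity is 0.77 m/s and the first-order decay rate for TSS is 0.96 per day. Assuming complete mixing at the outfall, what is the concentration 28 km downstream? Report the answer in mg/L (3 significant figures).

19.2 mg/L

After complete mixing, C₀ = (0.29·110 + 1.6·14) / 1.89 = 28.73 mg/L.
Travel time t = 2.8e+04 m / 0.77 m/s = 3.636e+04 s = 0.4209 d.
C = 28.73·exp(−0.96·0.4209) = 28.73·0.6676 = 19.18 mg/L.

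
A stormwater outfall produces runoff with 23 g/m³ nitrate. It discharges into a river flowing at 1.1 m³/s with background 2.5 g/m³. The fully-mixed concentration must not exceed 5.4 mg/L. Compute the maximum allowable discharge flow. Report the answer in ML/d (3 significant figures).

15.7 ML/d

Mass balance at complete mixing: C_std·(Q_w + Q_r) = Q_w·C_e + Q_r·C_b.
Rearranging, Q_w = Q_r·(C_std − C_b)/(C_e − C_std) = 1.1·(5.4 − 2.5) / (23 − 5.4) = 0.1813 m³/s.
= 15.66 ML/d.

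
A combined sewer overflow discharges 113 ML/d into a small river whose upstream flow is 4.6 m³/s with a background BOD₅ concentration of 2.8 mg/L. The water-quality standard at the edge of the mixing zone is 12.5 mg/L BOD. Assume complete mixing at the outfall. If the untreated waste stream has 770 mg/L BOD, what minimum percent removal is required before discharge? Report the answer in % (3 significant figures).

113 ML/d = 1.308 m³/s.
Mass balance: 12.5·5.908 = 1.308·Cₑ + 4.6·2.8.
Cₑ = (73.85 − 12.88) / 1.308 = 46.62 mg/L.
Required removal = 1 − 46.62/770 = 93.95 %.

93.9 %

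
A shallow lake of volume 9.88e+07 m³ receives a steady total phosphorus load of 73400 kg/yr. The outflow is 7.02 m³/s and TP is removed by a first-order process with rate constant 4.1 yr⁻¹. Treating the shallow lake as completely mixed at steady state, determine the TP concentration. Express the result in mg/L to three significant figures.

0.117 mg/L

Outflow Q = 7.02 m³/s × 3.156e+07 s/yr = 2.215e+08 m³/yr.
Steady-state CSTR mass balance: W = Q·C + k·V·C, so C = W/(Q + kV).
Q + kV = 2.215e+08 + 4.1·9.88e+07 = 6.266e+08 m³/yr.
C = 73400/6.266e+08 = 0.0001171 kg/m³ = 0.1171 mg/L.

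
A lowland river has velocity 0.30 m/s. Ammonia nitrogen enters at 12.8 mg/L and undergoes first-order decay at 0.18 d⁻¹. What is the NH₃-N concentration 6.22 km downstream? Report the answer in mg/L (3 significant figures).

Travel time t = 6.22 km / 0.30 m/s = 6220/0.30 = 2.073e+04 s = 0.24 d.
First-order decay: C = 12.8·exp(−0.18·0.24) = 12.8·0.9577 = 12.26 mg/L.

12.3 mg/L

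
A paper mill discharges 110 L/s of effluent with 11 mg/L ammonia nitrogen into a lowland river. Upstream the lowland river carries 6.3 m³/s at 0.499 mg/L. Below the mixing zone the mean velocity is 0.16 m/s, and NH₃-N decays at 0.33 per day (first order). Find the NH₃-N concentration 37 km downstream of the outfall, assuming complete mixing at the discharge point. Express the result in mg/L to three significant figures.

0.281 mg/L

110 L/s = 0.11 m³/s.
After complete mixing, C₀ = (0.11·11 + 6.3·0.499) / 6.41 = 0.6792 mg/L.
Travel time t = 3.7e+04 m / 0.16 m/s = 2.312e+05 s = 2.677 d.
C = 0.6792·exp(−0.33·2.677) = 0.6792·0.4134 = 0.2808 mg/L.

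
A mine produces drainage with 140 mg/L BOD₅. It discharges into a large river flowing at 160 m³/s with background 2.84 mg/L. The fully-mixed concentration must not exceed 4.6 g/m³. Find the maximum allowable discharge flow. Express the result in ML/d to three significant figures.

180 ML/d

Mass balance at complete mixing: C_std·(Q_w + Q_r) = Q_w·C_e + Q_r·C_b.
Rearranging, Q_w = Q_r·(C_std − C_b)/(C_e − C_std) = 160·(4.6 − 2.84) / (140 − 4.6) = 2.08 m³/s.
= 179.7 ML/d.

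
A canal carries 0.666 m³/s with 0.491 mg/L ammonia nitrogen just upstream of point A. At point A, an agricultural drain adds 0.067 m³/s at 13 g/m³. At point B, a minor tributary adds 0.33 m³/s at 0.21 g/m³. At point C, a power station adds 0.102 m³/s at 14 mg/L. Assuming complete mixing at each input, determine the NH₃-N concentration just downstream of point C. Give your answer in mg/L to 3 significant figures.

2.31 mg/L

After input A: C = (0.666·0.491 + 0.067·13) / 0.733 = 1.634 mg/L.
After input B: C = (0.733·1.634 + 0.33·0.21) / 1.063 = 1.192 mg/L.
After input C: C = (1.063·1.192 + 0.102·14) / 1.165 = 2.314 mg/L.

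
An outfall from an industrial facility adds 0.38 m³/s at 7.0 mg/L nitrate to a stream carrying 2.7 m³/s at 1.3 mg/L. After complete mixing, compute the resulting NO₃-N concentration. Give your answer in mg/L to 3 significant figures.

By mass balance at complete mixing, C = (0.38·7 + 2.7·1.3) / (0.38 + 2.7) = 6.17/3.08 = 2.003 mg/L.

2.00 mg/L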